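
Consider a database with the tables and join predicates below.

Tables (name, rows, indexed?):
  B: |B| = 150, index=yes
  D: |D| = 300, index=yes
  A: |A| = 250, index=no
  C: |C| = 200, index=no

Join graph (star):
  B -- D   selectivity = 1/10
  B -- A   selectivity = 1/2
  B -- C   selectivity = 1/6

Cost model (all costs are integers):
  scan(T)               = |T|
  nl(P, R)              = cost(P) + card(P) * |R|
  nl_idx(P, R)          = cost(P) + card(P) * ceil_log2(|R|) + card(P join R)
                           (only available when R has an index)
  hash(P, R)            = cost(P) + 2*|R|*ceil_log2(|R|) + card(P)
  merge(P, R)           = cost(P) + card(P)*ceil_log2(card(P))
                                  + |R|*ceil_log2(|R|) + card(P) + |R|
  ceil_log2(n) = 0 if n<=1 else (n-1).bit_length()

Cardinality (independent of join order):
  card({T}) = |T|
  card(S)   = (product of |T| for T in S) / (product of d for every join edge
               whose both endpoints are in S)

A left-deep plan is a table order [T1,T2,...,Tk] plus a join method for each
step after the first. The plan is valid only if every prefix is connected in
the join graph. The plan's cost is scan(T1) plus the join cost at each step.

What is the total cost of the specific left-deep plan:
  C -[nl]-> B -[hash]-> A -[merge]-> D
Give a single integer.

step 1: scan C: cost=200, card=200
step 2: join B via nl
    card(P join B) = 200*150/(6) = 5000
    cost = 200 + 200*150 = 30200
step 3: join A via hash
    card(P join A) = 5000*250/(2) = 625000
    cost = 30200 + 2*250*8 + 5000 = 39200
step 4: join D via merge
    card(P join D) = 625000*300/(10) = 18750000
    cost = 39200 + 625000*20 + 300*9 + 625000 + 300 = 13167200

13167200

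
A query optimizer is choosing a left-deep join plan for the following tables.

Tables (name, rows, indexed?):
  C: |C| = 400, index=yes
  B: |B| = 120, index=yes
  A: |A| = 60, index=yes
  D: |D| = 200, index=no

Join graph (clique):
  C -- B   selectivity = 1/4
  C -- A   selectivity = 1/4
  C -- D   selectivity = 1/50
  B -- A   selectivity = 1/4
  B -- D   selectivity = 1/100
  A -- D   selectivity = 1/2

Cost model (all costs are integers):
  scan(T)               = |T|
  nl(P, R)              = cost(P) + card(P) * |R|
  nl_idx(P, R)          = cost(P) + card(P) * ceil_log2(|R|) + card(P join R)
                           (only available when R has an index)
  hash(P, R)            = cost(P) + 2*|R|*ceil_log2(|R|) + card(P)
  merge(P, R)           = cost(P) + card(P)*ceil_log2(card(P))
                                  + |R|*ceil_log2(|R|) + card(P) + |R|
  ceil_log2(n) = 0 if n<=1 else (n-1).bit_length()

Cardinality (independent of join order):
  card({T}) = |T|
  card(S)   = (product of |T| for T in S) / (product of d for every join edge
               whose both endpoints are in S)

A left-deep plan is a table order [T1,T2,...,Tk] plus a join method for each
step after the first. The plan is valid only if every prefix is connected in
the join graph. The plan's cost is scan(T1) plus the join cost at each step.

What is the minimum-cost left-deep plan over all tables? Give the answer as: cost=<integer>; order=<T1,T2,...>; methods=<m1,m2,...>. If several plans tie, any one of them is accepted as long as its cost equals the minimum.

cost=5680; order=D,B,C,A; methods=nl_idx,nl_idx,hash

Selinger DP (subsets sized 1..n):
  {C}: scan cost=400, card=400
  {B}: scan cost=120, card=120
  {A}: scan cost=60, card=60
  {D}: scan cost=200, card=200
  {BC}: card=12000; try (B,hash)→2480, (C,merge)→5080, (B,merge)→5360, (C,hash)→7440, (C,nl_idx)→13200, (B,nl_idx)→15200 …(+2); best=2480 via (B,hash)
  {AC}: card=6000; try (A,hash)→1520, (C,merge)→4480, (A,merge)→4820, (C,nl_idx)→6600, (C,hash)→7320, (A,nl_idx)→8800 …(+2); best=1520 via (A,hash)
  {CD}: card=1600; try (C,nl_idx)→3600, (D,hash)→4000, (C,merge)→6000, (D,merge)→6200, (C,hash)→7600, (C,nl)→80200 …(+1); best=3600 via (C,nl_idx)
  {AB}: card=1800; try (A,hash)→960, (B,merge)→1440, (A,merge)→1500, (B,hash)→1800, (B,nl_idx)→2280, (A,nl_idx)→2640 …(+2); best=960 via (A,hash)
  {BD}: card=240; try (B,nl_idx)→1840, (B,hash)→2080, (D,merge)→2880, (B,merge)→2960, (D,hash)→3440, (D,nl)→24120 …(+1); best=1840 via (B,nl_idx)
  {AD}: card=6000; try (A,hash)→1120, (D,merge)→2280, (A,merge)→2420, (D,hash)→3320, (A,nl_idx)→7400, (D,nl)→12060 …(+1); best=1120 via (A,hash)
  {ABC}: card=45000; try (B,hash)→9200, (C,hash)→9960, (A,hash)→15200, (C,merge)→26560, (C,nl_idx)→62160, (B,merge)→86480 …(+6); best=9200 via (B,hash)
  {BCD}: card=480; try (C,nl_idx)→4480, (B,hash)→6880, (C,merge)→8000, (C,hash)→9280, (B,nl_idx)→15280, (D,hash)→17680 …(+5); best=4480 via (C,nl_idx)
  {ACD}: card=12000; try (A,hash)→5920, (D,hash)→10720, (C,hash)→14320, (A,merge)→23220, (A,nl_idx)→25200, (C,nl_idx)→67120 …(+5); best=5920 via (A,hash)
  {ABD}: card=1800; try (A,hash)→2800, (A,merge)→4420, (A,nl_idx)→5080, (D,hash)→5960, (B,hash)→8800, (A,nl)→16240 …(+5); best=2800 via (A,hash)
  {ABCD}: card=900; try (A,hash)→5680, (A,nl_idx)→8260, (A,merge)→9700, (C,hash)→11800, (B,hash)→19600, (C,nl_idx)→19900 …(+9); best=5680 via (A,hash)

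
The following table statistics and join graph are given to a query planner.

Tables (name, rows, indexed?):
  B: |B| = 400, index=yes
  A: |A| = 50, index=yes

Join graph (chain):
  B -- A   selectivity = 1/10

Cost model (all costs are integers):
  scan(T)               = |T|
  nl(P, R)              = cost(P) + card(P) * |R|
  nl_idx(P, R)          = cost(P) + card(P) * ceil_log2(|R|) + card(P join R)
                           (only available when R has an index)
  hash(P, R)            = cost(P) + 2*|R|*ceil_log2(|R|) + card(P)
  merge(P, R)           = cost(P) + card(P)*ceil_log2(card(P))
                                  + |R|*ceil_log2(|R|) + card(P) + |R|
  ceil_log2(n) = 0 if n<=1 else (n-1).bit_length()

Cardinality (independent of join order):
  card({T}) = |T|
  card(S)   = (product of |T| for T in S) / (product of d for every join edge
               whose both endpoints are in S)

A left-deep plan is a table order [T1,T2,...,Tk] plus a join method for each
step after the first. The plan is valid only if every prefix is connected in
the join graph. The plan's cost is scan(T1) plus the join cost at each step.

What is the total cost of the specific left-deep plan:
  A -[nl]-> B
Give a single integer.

step 1: scan A: cost=50, card=50
step 2: join B via nl
    card(P join B) = 50*400/(10) = 2000
    cost = 50 + 50*400 = 20050

20050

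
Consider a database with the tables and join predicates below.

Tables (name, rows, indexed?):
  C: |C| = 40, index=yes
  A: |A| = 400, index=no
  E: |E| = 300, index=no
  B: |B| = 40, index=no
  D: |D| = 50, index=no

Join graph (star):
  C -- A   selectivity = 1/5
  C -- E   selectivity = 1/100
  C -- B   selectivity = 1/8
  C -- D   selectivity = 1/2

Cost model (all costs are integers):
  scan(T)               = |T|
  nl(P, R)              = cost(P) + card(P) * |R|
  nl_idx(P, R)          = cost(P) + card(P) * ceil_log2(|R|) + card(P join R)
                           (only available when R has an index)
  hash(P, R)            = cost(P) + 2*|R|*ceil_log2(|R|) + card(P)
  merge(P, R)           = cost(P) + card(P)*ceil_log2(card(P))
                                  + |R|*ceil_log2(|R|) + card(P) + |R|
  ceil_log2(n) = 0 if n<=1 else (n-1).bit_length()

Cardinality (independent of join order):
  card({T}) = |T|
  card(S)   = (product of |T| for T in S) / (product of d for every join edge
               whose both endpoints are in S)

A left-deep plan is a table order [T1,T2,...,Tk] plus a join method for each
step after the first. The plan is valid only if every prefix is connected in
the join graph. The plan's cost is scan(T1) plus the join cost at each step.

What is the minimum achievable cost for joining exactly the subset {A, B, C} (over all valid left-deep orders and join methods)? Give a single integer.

Selinger DP over subsets of {A,B,C}:
  {C}: scan cost=40, card=40
  {A}: scan cost=400, card=400
  {B}: scan cost=40, card=40
  {AC}: card=3200; try (C,hash)→1280, (A,merge)→4320, (C,merge)→4680, (C,nl_idx)→6000, (A,hash)→7280, (A,nl)→16040 …(+1); best=1280 via (C,hash)
  {BC}: card=200; try (C,nl_idx)→480, (C,hash)→560, (B,hash)→560, (C,merge)→600, (B,merge)→600, (C,nl)→1640 …(+1); best=480 via (C,nl_idx)
  {ABC}: card=16000; try (B,hash)→4960, (A,merge)→6280, (A,hash)→7880, (B,merge)→43160, (A,nl)→80480, (B,nl)→129280; best=4960 via (B,hash)

4960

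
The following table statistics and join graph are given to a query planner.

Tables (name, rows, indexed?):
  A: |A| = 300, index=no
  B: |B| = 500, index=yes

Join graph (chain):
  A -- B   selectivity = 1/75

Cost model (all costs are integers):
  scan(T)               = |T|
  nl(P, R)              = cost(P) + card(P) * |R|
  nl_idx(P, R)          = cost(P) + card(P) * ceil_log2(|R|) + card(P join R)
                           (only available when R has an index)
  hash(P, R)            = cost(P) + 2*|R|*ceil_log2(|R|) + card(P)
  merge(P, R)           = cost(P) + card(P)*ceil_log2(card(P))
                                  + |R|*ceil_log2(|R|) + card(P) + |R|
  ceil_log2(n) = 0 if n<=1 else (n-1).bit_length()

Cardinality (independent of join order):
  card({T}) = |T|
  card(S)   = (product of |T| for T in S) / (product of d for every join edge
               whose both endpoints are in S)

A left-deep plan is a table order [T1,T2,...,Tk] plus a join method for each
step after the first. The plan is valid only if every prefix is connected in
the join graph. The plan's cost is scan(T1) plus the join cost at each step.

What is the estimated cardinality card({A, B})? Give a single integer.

Tables in S: A(300), B(500)
Edges inside S: A-B(d=75)
numerator = 300 * 500 = 150000
denominator = 75 = 75
card(S) = 150000 / 75 = 2000

2000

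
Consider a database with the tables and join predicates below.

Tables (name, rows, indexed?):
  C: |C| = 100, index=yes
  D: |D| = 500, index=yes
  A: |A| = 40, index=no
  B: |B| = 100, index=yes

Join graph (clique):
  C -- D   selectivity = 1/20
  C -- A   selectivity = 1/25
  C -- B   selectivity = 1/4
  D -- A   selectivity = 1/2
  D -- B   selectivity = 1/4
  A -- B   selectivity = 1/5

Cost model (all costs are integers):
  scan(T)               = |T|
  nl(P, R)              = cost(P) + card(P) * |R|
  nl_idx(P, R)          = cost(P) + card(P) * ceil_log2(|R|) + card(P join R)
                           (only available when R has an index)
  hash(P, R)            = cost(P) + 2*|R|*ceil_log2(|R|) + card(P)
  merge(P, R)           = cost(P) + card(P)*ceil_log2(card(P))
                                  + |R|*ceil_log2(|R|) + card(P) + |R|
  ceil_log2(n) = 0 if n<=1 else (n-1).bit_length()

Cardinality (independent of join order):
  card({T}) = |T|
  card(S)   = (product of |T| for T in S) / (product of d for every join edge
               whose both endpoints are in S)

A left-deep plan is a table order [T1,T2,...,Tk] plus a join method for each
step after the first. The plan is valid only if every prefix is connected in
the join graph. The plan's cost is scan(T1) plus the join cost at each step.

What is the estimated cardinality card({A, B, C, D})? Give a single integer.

Tables in S: A(40), B(100), C(100), D(500)
Edges inside S: C-D(d=20), C-A(d=25), C-B(d=4), D-A(d=2), D-B(d=4), A-B(d=5)
numerator = 40 * 100 * 100 * 500 = 200000000
denominator = 20 * 25 * 4 * 2 * 4 * 5 = 80000
card(S) = 200000000 / 80000 = 2500

2500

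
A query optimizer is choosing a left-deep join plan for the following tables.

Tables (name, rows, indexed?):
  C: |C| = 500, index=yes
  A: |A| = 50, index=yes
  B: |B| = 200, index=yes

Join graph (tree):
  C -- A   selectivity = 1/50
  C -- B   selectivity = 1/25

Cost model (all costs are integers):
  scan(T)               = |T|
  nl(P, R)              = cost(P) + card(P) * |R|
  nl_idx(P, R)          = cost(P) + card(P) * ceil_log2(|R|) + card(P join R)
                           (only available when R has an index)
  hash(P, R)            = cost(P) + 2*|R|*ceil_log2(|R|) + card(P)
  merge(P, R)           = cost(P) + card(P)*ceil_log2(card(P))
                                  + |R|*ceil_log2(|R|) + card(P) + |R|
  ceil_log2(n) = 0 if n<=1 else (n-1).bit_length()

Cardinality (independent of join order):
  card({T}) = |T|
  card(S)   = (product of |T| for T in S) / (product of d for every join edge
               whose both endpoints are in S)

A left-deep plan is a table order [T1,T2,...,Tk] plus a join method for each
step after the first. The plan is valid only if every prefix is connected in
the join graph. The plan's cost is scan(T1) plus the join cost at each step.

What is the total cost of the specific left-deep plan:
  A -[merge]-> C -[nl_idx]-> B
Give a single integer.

step 1: scan A: cost=50, card=50
step 2: join C via merge
    card(P join C) = 50*500/(50) = 500
    cost = 50 + 50*6 + 500*9 + 50 + 500 = 5400
step 3: join B via nl_idx
    card(P join B) = 500*200/(25) = 4000
    cost = 5400 + 500*8 + 4000 = 13400

13400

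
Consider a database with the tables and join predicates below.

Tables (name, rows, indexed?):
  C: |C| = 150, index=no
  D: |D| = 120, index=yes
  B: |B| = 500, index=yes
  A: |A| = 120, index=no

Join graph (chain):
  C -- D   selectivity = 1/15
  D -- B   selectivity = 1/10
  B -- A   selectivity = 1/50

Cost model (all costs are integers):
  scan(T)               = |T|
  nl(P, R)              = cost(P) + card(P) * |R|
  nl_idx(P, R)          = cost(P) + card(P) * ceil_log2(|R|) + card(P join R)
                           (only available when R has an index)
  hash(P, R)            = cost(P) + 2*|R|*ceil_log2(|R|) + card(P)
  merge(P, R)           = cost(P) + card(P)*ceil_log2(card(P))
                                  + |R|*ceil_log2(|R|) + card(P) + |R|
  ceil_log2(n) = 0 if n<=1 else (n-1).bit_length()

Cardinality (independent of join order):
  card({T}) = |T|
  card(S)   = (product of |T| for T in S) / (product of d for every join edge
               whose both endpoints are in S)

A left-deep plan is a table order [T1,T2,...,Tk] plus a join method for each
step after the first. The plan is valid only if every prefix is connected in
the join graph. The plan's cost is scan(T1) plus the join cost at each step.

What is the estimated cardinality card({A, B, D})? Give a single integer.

Tables in S: A(120), B(500), D(120)
Edges inside S: D-B(d=10), B-A(d=50)
numerator = 120 * 500 * 120 = 7200000
denominator = 10 * 50 = 500
card(S) = 7200000 / 500 = 14400

14400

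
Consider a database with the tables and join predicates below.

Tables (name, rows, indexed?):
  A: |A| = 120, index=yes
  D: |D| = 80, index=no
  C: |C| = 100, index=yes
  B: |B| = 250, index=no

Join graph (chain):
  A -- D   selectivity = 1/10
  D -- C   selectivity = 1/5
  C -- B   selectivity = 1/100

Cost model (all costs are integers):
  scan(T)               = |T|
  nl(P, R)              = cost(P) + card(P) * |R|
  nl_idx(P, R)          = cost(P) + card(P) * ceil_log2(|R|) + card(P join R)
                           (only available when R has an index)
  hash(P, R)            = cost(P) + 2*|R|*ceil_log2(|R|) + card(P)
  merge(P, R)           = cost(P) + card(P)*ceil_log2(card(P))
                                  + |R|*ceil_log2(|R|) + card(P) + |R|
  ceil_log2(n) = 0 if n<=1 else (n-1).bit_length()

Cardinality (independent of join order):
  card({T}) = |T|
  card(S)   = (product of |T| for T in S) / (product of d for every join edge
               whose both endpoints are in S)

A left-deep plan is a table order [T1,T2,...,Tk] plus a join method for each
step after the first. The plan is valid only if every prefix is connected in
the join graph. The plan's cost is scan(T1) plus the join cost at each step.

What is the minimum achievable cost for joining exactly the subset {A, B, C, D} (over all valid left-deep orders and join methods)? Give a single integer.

8950

Selinger DP over subsets of {A,B,C,D}:
  {A}: scan cost=120, card=120
  {D}: scan cost=80, card=80
  {C}: scan cost=100, card=100
  {B}: scan cost=250, card=250
  {AD}: card=960; try (D,hash)→1360, (A,nl_idx)→1600, (A,merge)→1680, (D,merge)→1720, (A,hash)→1840, (A,nl)→9680 …(+1); best=1360 via (D,hash)
  {CD}: card=1600; try (D,hash)→1320, (C,merge)→1520, (D,merge)→1540, (C,hash)→1560, (C,nl_idx)→2240, (C,nl)→8080 …(+1); best=1320 via (D,hash)
  {BC}: card=250; try (C,hash)→1900, (C,nl_idx)→2250, (B,merge)→3150, (C,merge)→3300, (B,hash)→4200, (B,nl)→25100 …(+1); best=1900 via (C,hash)
  {ACD}: card=19200; try (C,hash)→3720, (A,hash)→4600, (C,merge)→12720, (A,merge)→21480, (C,nl_idx)→27280, (A,nl_idx)→31720 …(+2); best=3720 via (C,hash)
  {BCD}: card=4000; try (D,hash)→3270, (D,merge)→4790, (B,hash)→6920, (D,nl)→21900, (B,merge)→22770, (B,nl)→401320; best=3270 via (D,hash)
  {ABCD}: card=48000; try (A,hash)→8950, (B,hash)→26920, (A,merge)→56230, (A,nl_idx)→79270, (B,merge)→313170, (A,nl)→483270 …(+1); best=8950 via (A,hash)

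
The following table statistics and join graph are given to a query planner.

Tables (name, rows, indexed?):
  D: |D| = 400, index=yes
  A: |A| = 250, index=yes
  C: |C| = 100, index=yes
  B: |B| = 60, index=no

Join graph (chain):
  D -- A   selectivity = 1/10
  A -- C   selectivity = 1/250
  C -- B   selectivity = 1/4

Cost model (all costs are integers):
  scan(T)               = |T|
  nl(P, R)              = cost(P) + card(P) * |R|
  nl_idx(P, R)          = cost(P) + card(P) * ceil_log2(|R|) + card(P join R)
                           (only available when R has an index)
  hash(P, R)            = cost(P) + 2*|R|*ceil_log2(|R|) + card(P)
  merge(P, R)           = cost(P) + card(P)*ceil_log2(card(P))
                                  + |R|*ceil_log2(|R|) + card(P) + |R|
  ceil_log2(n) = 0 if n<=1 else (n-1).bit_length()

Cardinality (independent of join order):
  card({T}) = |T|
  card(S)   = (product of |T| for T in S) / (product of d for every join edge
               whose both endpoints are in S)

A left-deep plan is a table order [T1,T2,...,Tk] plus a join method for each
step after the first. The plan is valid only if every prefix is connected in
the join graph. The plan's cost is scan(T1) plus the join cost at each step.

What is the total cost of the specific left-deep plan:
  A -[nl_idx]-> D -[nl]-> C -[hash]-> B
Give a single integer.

1017220

step 1: scan A: cost=250, card=250
step 2: join D via nl_idx
    card(P join D) = 250*400/(10) = 10000
    cost = 250 + 250*9 + 10000 = 12500
step 3: join C via nl
    card(P join C) = 10000*100/(250) = 4000
    cost = 12500 + 10000*100 = 1012500
step 4: join B via hash
    card(P join B) = 4000*60/(4) = 60000
    cost = 1012500 + 2*60*6 + 4000 = 1017220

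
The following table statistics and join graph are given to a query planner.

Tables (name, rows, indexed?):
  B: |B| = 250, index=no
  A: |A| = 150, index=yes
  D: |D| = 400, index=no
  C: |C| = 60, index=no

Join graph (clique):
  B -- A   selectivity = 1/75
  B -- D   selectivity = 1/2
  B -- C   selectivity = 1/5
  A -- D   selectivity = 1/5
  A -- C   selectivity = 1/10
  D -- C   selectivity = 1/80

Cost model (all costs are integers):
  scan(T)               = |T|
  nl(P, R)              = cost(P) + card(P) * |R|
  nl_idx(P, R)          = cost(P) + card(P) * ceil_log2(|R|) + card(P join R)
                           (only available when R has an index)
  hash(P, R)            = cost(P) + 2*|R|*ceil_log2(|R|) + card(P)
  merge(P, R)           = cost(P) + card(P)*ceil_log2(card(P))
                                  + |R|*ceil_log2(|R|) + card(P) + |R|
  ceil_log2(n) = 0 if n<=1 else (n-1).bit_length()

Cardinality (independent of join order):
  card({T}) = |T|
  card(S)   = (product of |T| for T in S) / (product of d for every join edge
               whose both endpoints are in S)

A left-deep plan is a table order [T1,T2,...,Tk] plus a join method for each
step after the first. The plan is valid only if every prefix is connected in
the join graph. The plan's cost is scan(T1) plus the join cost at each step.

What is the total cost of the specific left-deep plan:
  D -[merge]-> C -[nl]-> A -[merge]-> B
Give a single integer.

step 1: scan D: cost=400, card=400
step 2: join C via merge
    card(P join C) = 400*60/(80) = 300
    cost = 400 + 400*9 + 60*6 + 400 + 60 = 4820
step 3: join A via nl
    card(P join A) = 300*150/(5*10) = 900
    cost = 4820 + 300*150 = 49820
step 4: join B via merge
    card(P join B) = 900*250/(75*2*5) = 300
    cost = 49820 + 900*10 + 250*8 + 900 + 250 = 61970

61970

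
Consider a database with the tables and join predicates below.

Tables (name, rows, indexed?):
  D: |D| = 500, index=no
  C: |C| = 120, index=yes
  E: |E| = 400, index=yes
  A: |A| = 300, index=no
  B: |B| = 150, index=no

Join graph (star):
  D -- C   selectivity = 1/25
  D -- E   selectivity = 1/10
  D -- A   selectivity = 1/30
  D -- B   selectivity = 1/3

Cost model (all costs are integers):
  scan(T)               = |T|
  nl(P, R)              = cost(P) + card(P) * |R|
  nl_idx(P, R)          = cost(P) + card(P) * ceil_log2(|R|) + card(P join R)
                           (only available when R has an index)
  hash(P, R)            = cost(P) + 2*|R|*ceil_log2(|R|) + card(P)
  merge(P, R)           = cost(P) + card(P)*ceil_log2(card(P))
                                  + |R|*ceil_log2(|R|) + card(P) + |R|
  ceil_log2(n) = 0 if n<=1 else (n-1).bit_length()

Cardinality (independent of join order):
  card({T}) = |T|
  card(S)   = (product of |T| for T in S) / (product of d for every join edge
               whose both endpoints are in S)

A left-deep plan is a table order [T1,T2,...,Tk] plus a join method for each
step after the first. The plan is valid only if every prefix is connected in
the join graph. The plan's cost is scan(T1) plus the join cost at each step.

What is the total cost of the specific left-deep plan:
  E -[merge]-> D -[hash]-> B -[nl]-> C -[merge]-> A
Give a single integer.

step 1: scan E: cost=400, card=400
step 2: join D via merge
    card(P join D) = 400*500/(10) = 20000
    cost = 400 + 400*9 + 500*9 + 400 + 500 = 9400
step 3: join B via hash
    card(P join B) = 20000*150/(3) = 1000000
    cost = 9400 + 2*150*8 + 20000 = 31800
step 4: join C via nl
    card(P join C) = 1000000*120/(25) = 4800000
    cost = 31800 + 1000000*120 = 120031800
step 5: join A via merge
    card(P join A) = 4800000*300/(30) = 48000000
    cost = 120031800 + 4800000*23 + 300*9 + 4800000 + 300 = 235234800

235234800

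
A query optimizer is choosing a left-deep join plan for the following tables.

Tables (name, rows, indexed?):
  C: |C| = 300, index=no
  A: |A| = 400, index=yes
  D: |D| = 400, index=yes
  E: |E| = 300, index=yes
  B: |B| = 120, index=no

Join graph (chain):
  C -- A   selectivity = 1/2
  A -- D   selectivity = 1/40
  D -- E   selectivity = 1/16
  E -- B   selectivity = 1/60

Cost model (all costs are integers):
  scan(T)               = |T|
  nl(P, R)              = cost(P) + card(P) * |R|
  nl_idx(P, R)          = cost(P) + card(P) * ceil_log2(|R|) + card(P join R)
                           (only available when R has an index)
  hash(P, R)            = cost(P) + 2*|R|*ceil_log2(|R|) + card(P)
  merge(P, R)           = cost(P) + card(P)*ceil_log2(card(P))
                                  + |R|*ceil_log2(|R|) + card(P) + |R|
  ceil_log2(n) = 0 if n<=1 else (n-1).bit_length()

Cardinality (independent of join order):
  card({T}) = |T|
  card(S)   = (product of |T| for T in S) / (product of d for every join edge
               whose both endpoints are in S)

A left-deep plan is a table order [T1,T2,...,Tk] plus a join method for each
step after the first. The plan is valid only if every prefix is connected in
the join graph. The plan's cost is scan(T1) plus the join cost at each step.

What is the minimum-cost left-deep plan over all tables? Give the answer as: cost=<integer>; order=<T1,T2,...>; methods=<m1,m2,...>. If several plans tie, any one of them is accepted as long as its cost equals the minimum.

Selinger DP (subsets sized 1..n):
  {C}: scan cost=300, card=300
  {A}: scan cost=400, card=400
  {D}: scan cost=400, card=400
  {E}: scan cost=300, card=300
  {B}: scan cost=120, card=120
  {AC}: card=60000; try (C,hash)→6200, (A,merge)→7300, (C,merge)→7400, (A,hash)→7800, (A,nl_idx)→63000, (A,nl)→120300 …(+1); best=6200 via (C,hash)
  {AD}: card=4000; try (D,hash)→8000, (D,nl_idx)→8000, (A,hash)→8000, (A,nl_idx)→8000, (D,merge)→8400, (A,merge)→8400 …(+2); best=8000 via (D,hash)
  {DE}: card=7500; try (E,hash)→6200, (D,merge)→7300, (E,merge)→7400, (D,hash)→7800, (D,nl_idx)→10500, (E,nl_idx)→11500 …(+2); best=6200 via (E,hash)
  {BE}: card=600; try (E,nl_idx)→1800, (B,hash)→2280, (E,merge)→4080, (B,merge)→4260, (E,hash)→5640, (E,nl)→36120 …(+1); best=1800 via (E,nl_idx)
  {ACD}: card=600000; try (C,hash)→17400, (C,merge)→63000, (D,hash)→73400, (D,merge)→1030200, (D,nl_idx)→1146200, (C,nl)→1208000 …(+1); best=17400 via (C,hash)
  {ADE}: card=75000; try (E,hash)→17400, (A,hash)→20900, (E,merge)→63000, (A,merge)→115200, (E,nl_idx)→119000, (A,nl_idx)→148700 …(+2); best=17400 via (E,hash)
  {BDE}: card=15000; try (D,hash)→9600, (D,merge)→12400, (B,hash)→15380, (D,nl_idx)→22200, (B,merge)→112160, (D,nl)→241800 …(+1); best=9600 via (D,hash)
  {ACDE}: card=11250000; try (C,hash)→97800, (E,hash)→622800, (C,merge)→1370400, (E,merge)→12620400, (E,nl_idx)→16667400, (C,nl)→22517400 …(+1); best=97800 via (C,hash)
  {ABDE}: card=150000; try (A,hash)→31800, (B,hash)→94080, (A,merge)→238600, (A,nl_idx)→294600, (B,merge)→1368360, (A,nl)→6009600 …(+1); best=31800 via (A,hash)
  {ABCDE}: card=22500000; try (C,hash)→187200, (C,merge)→2884800, (B,hash)→11349480, (C,nl)→45031800, (B,merge)→281348760, (B,nl)→1350097800; best=187200 via (C,hash)

cost=187200; order=B,E,D,A,C; methods=nl_idx,hash,hash,hash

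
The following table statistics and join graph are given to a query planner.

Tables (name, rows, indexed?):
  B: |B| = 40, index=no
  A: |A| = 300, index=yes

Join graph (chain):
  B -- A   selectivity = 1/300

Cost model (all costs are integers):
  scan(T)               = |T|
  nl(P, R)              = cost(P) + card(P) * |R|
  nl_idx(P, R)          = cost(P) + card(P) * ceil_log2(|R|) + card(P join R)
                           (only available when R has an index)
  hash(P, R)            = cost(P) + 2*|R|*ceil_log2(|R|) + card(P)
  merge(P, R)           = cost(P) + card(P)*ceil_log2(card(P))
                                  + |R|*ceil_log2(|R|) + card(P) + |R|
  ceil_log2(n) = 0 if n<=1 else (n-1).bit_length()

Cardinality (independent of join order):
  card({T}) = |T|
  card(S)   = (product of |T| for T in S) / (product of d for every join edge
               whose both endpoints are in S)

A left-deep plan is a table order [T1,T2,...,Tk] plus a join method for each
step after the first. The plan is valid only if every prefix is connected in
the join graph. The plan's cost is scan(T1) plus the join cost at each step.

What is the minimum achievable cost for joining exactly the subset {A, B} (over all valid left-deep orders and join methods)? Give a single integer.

Selinger DP over subsets of {A,B}:
  {B}: scan cost=40, card=40
  {A}: scan cost=300, card=300
  {AB}: card=40; try (A,nl_idx)→440, (B,hash)→1080, (A,merge)→3320, (B,merge)→3580, (A,hash)→5480, (A,nl)→12040 …(+1); best=440 via (A,nl_idx)

440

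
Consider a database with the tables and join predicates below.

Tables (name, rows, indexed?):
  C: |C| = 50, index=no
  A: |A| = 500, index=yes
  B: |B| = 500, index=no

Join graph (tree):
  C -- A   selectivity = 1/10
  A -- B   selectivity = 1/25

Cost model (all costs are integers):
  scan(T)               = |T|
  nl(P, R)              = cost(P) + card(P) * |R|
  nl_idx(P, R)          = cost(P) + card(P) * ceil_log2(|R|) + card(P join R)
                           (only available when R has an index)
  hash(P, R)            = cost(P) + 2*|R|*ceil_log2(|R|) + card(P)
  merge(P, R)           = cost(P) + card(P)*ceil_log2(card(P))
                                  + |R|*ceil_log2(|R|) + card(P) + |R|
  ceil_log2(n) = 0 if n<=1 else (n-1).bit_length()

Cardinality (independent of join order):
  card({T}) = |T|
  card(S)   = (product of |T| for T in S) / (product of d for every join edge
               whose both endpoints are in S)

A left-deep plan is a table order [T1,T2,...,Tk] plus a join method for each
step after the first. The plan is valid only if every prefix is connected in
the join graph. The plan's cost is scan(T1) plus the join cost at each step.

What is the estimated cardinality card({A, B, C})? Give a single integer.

Tables in S: A(500), B(500), C(50)
Edges inside S: C-A(d=10), A-B(d=25)
numerator = 500 * 500 * 50 = 12500000
denominator = 10 * 25 = 250
card(S) = 12500000 / 250 = 50000

50000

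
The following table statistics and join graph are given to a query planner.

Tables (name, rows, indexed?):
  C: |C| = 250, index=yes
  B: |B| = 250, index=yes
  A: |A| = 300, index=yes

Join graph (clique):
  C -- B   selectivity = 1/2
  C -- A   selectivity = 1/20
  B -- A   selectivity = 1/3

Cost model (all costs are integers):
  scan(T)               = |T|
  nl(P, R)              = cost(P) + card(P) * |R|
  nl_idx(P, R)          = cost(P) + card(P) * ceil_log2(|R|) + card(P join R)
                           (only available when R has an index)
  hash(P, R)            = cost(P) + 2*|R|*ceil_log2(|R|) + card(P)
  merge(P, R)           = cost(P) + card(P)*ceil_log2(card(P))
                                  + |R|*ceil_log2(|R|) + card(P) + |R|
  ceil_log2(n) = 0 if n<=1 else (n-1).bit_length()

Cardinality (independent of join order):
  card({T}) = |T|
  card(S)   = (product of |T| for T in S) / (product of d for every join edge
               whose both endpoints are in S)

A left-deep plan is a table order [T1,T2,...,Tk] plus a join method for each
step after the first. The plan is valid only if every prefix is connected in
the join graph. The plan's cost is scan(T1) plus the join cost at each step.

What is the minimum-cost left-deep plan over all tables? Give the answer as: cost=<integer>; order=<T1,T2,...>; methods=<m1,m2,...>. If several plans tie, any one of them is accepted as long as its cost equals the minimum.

cost=12350; order=A,C,B; methods=hash,hash

Selinger DP (subsets sized 1..n):
  {C}: scan cost=250, card=250
  {B}: scan cost=250, card=250
  {A}: scan cost=300, card=300
  {BC}: card=31250; try (C,hash)→4500, (B,hash)→4500, (C,merge)→4750, (B,merge)→4750, (C,nl_idx)→33500, (B,nl_idx)→33500 …(+2); best=4500 via (C,hash)
  {AC}: card=3750; try (C,hash)→4600, (A,merge)→5500, (C,merge)→5550, (A,hash)→5900, (A,nl_idx)→6250, (C,nl_idx)→6450 …(+2); best=4600 via (C,hash)
  {AB}: card=25000; try (B,hash)→4600, (A,merge)→5500, (B,merge)→5550, (A,hash)→5900, (A,nl_idx)→27500, (B,nl_idx)→27700 …(+2); best=4600 via (B,hash)
  {ABC}: card=156250; try (B,hash)→12350, (C,hash)→33600, (A,hash)→41150, (B,merge)→55600, (B,nl_idx)→190850, (C,nl_idx)→360850 …(+6); best=12350 via (B,hash)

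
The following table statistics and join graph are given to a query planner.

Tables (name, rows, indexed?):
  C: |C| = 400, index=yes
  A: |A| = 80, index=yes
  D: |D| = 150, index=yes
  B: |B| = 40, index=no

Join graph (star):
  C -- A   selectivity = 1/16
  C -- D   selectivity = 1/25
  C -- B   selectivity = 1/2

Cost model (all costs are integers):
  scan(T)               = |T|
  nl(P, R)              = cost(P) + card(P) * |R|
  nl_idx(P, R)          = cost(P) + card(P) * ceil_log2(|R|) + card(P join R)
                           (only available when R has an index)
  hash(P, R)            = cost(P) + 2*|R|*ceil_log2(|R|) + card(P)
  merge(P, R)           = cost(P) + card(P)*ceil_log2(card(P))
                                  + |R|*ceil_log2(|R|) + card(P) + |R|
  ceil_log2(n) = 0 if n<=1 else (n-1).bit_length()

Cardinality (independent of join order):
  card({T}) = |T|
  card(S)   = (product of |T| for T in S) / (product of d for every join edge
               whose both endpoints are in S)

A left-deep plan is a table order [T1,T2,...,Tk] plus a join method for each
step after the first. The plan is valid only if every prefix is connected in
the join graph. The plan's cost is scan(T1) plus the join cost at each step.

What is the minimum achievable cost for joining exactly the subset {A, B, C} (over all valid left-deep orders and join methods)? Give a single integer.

Selinger DP over subsets of {A,B,C}:
  {C}: scan cost=400, card=400
  {A}: scan cost=80, card=80
  {B}: scan cost=40, card=40
  {AC}: card=2000; try (A,hash)→1920, (C,nl_idx)→2800, (C,merge)→4720, (A,merge)→5040, (A,nl_idx)→5200, (C,hash)→7360 …(+2); best=1920 via (A,hash)
  {BC}: card=8000; try (B,hash)→1280, (C,merge)→4320, (B,merge)→4680, (C,hash)→7280, (C,nl_idx)→8400, (C,nl)→16040 …(+1); best=1280 via (B,hash)
  {ABC}: card=40000; try (B,hash)→4400, (A,hash)→10400, (B,merge)→26200, (B,nl)→81920, (A,nl_idx)→97280, (A,merge)→113920 …(+1); best=4400 via (B,hash)

4400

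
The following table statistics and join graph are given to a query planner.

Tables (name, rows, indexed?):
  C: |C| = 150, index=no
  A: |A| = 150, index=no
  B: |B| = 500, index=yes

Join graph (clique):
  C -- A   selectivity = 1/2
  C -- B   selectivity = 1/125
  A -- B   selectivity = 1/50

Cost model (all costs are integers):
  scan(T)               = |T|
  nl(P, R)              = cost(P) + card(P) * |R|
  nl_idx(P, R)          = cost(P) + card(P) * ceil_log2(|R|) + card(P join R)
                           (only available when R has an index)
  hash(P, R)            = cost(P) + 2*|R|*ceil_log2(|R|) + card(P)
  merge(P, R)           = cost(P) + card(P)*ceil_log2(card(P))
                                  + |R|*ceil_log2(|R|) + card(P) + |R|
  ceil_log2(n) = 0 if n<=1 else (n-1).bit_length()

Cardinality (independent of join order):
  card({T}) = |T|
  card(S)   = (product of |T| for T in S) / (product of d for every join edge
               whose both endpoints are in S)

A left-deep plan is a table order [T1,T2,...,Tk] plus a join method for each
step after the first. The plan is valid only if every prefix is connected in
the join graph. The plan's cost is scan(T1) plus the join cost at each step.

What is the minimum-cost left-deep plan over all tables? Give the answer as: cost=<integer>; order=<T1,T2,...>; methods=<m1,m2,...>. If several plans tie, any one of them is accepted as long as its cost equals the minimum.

Selinger DP (subsets sized 1..n):
  {C}: scan cost=150, card=150
  {A}: scan cost=150, card=150
  {B}: scan cost=500, card=500
  {AC}: card=11250; try (C,hash)→2700, (A,hash)→2700, (C,merge)→2850, (A,merge)→2850, (C,nl)→22650, (A,nl)→22650; best=2700 via (C,hash)
  {BC}: card=600; try (B,nl_idx)→2100, (C,hash)→3400, (B,merge)→6500, (C,merge)→6850, (B,hash)→9300, (B,nl)→75150 …(+1); best=2100 via (B,nl_idx)
  {AB}: card=1500; try (B,nl_idx)→3000, (A,hash)→3400, (B,merge)→6500, (A,merge)→6850, (B,hash)→9300, (B,nl)→75150 …(+1); best=3000 via (B,nl_idx)
  {ABC}: card=900; try (A,hash)→5100, (C,hash)→6900, (A,merge)→10050, (C,merge)→22350, (B,hash)→22950, (A,nl)→92100 …(+4); best=5100 via (A,hash)

cost=5100; order=C,B,A; methods=nl_idx,hash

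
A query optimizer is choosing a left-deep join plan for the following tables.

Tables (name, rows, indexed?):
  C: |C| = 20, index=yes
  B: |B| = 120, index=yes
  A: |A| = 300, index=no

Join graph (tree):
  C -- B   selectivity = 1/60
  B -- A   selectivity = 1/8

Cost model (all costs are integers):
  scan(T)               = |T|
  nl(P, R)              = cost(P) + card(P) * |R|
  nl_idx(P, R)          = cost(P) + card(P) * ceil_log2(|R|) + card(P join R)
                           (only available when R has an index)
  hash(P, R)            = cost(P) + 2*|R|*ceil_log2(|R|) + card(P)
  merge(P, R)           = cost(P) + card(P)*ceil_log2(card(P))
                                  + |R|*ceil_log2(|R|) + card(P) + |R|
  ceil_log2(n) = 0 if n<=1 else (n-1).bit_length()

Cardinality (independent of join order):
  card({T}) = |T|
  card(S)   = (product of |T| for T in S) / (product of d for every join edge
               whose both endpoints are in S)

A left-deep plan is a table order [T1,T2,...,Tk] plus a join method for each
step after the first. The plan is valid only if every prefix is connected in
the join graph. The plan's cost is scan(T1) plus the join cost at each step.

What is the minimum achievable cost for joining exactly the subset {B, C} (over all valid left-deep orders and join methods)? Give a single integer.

200

Selinger DP over subsets of {B,C}:
  {C}: scan cost=20, card=20
  {B}: scan cost=120, card=120
  {BC}: card=40; try (B,nl_idx)→200, (C,hash)→440, (C,nl_idx)→760, (B,merge)→1100, (C,merge)→1200, (B,hash)→1720 …(+2); best=200 via (B,nl_idx)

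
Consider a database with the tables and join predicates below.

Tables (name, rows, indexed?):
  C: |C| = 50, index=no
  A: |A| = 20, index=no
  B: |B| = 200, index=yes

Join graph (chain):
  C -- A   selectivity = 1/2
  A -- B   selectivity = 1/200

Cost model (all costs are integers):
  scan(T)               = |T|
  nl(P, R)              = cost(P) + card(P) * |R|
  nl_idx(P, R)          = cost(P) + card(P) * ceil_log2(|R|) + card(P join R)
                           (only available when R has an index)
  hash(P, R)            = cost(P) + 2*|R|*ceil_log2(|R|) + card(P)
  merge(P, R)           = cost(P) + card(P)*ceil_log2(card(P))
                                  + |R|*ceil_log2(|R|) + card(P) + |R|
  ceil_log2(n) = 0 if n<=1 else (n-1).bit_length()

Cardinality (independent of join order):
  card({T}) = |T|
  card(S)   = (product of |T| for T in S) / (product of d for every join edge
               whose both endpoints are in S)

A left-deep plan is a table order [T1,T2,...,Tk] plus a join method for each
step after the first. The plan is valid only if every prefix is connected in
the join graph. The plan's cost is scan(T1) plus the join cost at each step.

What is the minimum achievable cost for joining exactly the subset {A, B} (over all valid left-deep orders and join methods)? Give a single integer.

200

Selinger DP over subsets of {A,B}:
  {A}: scan cost=20, card=20
  {B}: scan cost=200, card=200
  {AB}: card=20; try (B,nl_idx)→200, (A,hash)→600, (B,merge)→1940, (A,merge)→2120, (B,hash)→3240, (B,nl)→4020 …(+1); best=200 via (B,nl_idx)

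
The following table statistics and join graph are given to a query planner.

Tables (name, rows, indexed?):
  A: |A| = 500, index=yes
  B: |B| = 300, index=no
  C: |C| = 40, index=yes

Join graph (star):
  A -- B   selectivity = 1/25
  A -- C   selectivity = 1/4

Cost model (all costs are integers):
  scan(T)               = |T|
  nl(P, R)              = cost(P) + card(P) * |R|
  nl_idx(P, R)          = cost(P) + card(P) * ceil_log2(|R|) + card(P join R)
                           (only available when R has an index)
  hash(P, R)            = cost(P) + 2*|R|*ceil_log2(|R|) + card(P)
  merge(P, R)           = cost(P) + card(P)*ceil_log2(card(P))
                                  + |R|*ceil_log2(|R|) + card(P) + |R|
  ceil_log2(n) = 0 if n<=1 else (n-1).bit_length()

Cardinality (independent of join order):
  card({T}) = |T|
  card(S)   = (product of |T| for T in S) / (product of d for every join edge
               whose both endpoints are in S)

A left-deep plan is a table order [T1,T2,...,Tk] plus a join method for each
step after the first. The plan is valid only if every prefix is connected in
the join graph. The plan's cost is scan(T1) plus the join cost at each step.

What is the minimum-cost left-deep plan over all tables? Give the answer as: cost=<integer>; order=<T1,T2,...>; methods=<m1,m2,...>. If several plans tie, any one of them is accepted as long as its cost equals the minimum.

cost=11880; order=A,C,B; methods=hash,hash

Selinger DP (subsets sized 1..n):
  {A}: scan cost=500, card=500
  {B}: scan cost=300, card=300
  {C}: scan cost=40, card=40
  {AB}: card=6000; try (B,hash)→6400, (A,merge)→8300, (B,merge)→8500, (A,nl_idx)→9000, (A,hash)→9600, (A,nl)→150300 …(+1); best=6400 via (B,hash)
  {AC}: card=5000; try (C,hash)→1480, (A,merge)→5320, (A,nl_idx)→5400, (C,merge)→5780, (C,nl_idx)→8500, (A,hash)→9080 …(+2); best=1480 via (C,hash)
  {ABC}: card=60000; try (B,hash)→11880, (C,hash)→12880, (B,merge)→74480, (C,merge)→90680, (C,nl_idx)→102400, (C,nl)→246400 …(+1); best=11880 via (B,hash)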